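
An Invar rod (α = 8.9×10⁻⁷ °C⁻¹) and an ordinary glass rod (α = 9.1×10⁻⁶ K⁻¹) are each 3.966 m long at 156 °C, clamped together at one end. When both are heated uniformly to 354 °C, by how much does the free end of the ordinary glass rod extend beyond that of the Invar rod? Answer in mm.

6.45 mm

ΔT = 198 K
Invar: ΔL = 8.9×10⁻⁷ × 3.966 m × 198 = 6.9889×10⁻⁴ m = 0.69889 mm
ordinary glass: ΔL = 9.1×10⁻⁶ × 3.966 m × 198 = 7.1459×10⁻³ m = 7.1459 mm
difference = 7.1459 − 0.69889 = 6.44701 mm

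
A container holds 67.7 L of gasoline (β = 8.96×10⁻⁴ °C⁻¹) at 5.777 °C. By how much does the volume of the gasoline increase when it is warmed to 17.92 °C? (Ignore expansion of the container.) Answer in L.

|ΔT| = |17.92 − 5.777| = 12.143 K
ΔV = βV₀ΔT = (8.96×10⁻⁴)(67.7)(12.143) = 0.737 L

ΔV = 0.737 L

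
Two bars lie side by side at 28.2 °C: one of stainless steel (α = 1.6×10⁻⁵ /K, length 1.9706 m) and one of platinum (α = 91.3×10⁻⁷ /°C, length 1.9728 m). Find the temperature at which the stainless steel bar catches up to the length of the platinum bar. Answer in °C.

T = 190.9 °C

Equal length when α₁L₁ΔT − α₂L₂ΔT = L₂ − L₁ = 2.20×10⁻³ m
α₁L₁ = 3.15296×10⁻⁵, α₂L₂ = 1.8011664×10⁻⁵ → Δ(αL) = 1.3517936×10⁻⁵ m/K
ΔT = 2.20×10⁻³ / 1.3517936×10⁻⁵ = 162.747 K, so T = 28.2 + 162.747 = 190.947 °C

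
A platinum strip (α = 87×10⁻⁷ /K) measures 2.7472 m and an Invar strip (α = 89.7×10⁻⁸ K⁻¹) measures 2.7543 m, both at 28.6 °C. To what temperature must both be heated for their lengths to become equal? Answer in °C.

T = 359.9 °C

Equal length when α₁L₁ΔT − α₂L₂ΔT = L₂ − L₁ = 7.10×10⁻³ m
α₁L₁ = 2.390064×10⁻⁵, α₂L₂ = 2.4706071×10⁻⁶ → Δ(αL) = 2.14300329×10⁻⁵ m/K
ΔT = 7.10×10⁻³ / 2.14300329×10⁻⁵ = 331.311 K, so T = 28.6 + 331.311 = 359.911 °C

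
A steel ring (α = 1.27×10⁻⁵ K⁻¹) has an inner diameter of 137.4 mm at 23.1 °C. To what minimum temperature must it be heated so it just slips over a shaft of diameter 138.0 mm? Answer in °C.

T = 367 °C

Required Δd = 138.0 − 137.4 = 0.6 mm
Δd = αd₀ΔT ⇒ ΔT = Δd/(αd₀) = 0.6 / (1.27×10⁻⁵ × 137.4) = 343.84 K
T_min = 23.1 + 343.84 = 366.94 °C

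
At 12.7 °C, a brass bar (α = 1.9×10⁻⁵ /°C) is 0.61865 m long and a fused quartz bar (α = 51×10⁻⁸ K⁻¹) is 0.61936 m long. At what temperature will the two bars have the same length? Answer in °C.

Equal length when α₁L₁ΔT − α₂L₂ΔT = L₂ − L₁ = 7.10×10⁻⁴ m
α₁L₁ = 1.175435×10⁻⁵, α₂L₂ = 3.158736×10⁻⁷ → Δ(αL) = 1.14384764×10⁻⁵ m/K
ΔT = 7.10×10⁻⁴ / 1.14384764×10⁻⁵ = 62.0712 K, so T = 12.7 + 62.0712 = 74.7712 °C

T = 74.77 °C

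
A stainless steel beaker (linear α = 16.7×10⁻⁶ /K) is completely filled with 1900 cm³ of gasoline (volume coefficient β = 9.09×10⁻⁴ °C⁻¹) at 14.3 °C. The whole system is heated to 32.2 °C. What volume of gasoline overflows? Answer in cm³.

29.2 cm³

The beaker also expands: β_container ≈ 3α = 5.01×10⁻⁵ /K
Net overflow = V₀(β_liq − 3α_cont)ΔT
β − 3α = 9.09×10⁻⁴ − 5.01×10⁻⁵ = 8.589×10⁻⁴ /K; ΔT = 17.9 K
ΔV = 1900 × 8.589×10⁻⁴ × 17.9 = 29.2 cm³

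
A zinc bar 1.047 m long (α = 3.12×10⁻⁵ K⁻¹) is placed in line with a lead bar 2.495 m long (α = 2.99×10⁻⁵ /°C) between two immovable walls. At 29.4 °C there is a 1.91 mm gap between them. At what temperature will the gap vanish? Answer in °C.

T = 47.2 °C

Gap closes when ΔL₁ + ΔL₂ = 1.91 mm = 1.91×10⁻³ m
(α₁L₁ + α₂L₂)ΔT = g
α₁L₁ + α₂L₂ = 3.12×10⁻⁵×1.047 + 2.99×10⁻⁵×2.495 = 1.072669×10⁻⁴ m/K
ΔT = 1.91×10⁻³ / 1.072669×10⁻⁴ = 17.806 K
T = 29.4 + 17.806 = 47.206 °C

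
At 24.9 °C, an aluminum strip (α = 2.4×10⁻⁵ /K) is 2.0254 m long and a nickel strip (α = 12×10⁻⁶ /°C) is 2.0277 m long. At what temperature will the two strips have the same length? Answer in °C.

L₁(1 + α₁ΔT) = L₂(1 + α₂ΔT) ⇒ ΔT = (L₂ − L₁)/(α₁L₁ − α₂L₂)
L₂ − L₁ = 2.0277 − 2.0254 = 2.30×10⁻³ m
α₁L₁ − α₂L₂ = 2.4×10⁻⁵×2.0254 − 12×10⁻⁶×2.0277 = 2.42772×10⁻⁵ m/K
ΔT = 2.30×10⁻³ / 2.42772×10⁻⁵ = 94.739 K
T = 24.9 + 94.739 = 119.639 °C

T = 119.6 °C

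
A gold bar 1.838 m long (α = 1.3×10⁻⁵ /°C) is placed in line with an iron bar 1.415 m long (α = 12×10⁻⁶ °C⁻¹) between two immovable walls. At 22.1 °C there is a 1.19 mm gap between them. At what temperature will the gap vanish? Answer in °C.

T = 51.2 °C

α₁L₁ = 2.3894×10⁻⁵ m/K, α₂L₂ = 1.698×10⁻⁵ m/K → total 4.0874×10⁻⁵ m/K
ΔT = g/(α₁L₁+α₂L₂) = 1.19×10⁻³ / 4.0874×10⁻⁵ = 29.114 K
T = 22.1 + 29.114 = 51.214 °C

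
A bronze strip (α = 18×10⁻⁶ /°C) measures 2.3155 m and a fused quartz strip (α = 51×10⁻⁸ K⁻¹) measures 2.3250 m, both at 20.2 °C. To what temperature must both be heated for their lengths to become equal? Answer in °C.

L₁(1 + α₁ΔT) = L₂(1 + α₂ΔT) ⇒ ΔT = (L₂ − L₁)/(α₁L₁ − α₂L₂)
L₂ − L₁ = 2.3250 − 2.3155 = 9.50×10⁻³ m
α₁L₁ − α₂L₂ = 18×10⁻⁶×2.3155 − 51×10⁻⁸×2.3250 = 4.049325×10⁻⁵ m/K
ΔT = 9.50×10⁻³ / 4.049325×10⁻⁵ = 234.607 K
T = 20.2 + 234.607 = 254.807 °C

T = 254.8 °C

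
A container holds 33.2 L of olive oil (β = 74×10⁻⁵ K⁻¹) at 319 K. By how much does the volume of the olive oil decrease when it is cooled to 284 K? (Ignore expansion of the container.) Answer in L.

|ΔT| = |284 − 319| = 35 K
ΔV = βV₀ΔT = (74×10⁻⁵)(33.2)(35) = 0.860 L

ΔV = 0.860 L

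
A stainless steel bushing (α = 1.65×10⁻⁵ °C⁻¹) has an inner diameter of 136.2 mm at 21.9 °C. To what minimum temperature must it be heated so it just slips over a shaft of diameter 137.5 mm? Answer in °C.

Required Δd = 137.5 − 136.2 = 1.3 mm
Δd = αd₀ΔT ⇒ ΔT = Δd/(αd₀) = 1.3 / (1.65×10⁻⁵ × 136.2) = 578.47 K
T_min = 21.9 + 578.47 = 600.37 °C

T = 600 °C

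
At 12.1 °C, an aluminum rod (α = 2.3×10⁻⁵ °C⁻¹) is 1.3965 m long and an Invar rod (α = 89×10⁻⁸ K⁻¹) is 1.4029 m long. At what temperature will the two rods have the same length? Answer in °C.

Equal length when α₁L₁ΔT − α₂L₂ΔT = L₂ − L₁ = 6.40×10⁻³ m
α₁L₁ = 3.21195×10⁻⁵, α₂L₂ = 1.248581×10⁻⁶ → Δ(αL) = 3.0870919×10⁻⁵ m/K
ΔT = 6.40×10⁻³ / 3.0870919×10⁻⁵ = 207.315 K, so T = 12.1 + 207.315 = 219.415 °C

T = 219.4 °C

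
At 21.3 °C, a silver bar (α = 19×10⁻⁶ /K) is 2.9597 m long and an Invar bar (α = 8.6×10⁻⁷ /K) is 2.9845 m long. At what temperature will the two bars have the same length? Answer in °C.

T = 483.4 °C

L₁(1 + α₁ΔT) = L₂(1 + α₂ΔT) ⇒ ΔT = (L₂ − L₁)/(α₁L₁ − α₂L₂)
L₂ − L₁ = 2.9845 − 2.9597 = 2.48×10⁻² m
α₁L₁ − α₂L₂ = 19×10⁻⁶×2.9597 − 8.6×10⁻⁷×2.9845 = 5.366763×10⁻⁵ m/K
ΔT = 2.48×10⁻² / 5.366763×10⁻⁵ = 462.104 K
T = 21.3 + 462.104 = 483.404 °C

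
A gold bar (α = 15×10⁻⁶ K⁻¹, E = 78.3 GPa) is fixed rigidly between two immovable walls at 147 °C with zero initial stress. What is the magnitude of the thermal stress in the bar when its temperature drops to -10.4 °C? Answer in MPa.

σ = 185 MPa

Fully constrained: the free strain ε = αΔT is blocked, so σ = Eε = EαΔT.
|ΔT| = 157.4 K
σ = 78.3×10⁹ × 15×10⁻⁶ × 157.4 = 1.85×10⁸ Pa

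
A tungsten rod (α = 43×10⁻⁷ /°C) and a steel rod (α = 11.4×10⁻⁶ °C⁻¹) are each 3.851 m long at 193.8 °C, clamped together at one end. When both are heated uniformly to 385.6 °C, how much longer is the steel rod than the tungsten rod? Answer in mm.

ΔT = 191.8 K
tungsten: ΔL = 43×10⁻⁷ × 3.851 m × 191.8 = 3.1761×10⁻³ m = 3.1761 mm
steel: ΔL = 11.4×10⁻⁶ × 3.851 m × 191.8 = 8.4203×10⁻³ m = 8.4203 mm
difference = 8.4203 − 3.1761 = 5.2442 mm

5.24 mm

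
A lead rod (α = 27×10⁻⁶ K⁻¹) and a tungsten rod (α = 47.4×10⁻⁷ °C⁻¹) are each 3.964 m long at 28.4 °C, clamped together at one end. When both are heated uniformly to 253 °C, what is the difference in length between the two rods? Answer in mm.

ΔT = 224.6 K
lead: ΔL = 27×10⁻⁶ × 3.964 m × 224.6 = 2.4038×10⁻² m = 24.038 mm
tungsten: ΔL = 47.4×10⁻⁷ × 3.964 m × 224.6 = 4.2201×10⁻³ m = 4.2201 mm
difference = 24.038 − 4.2201 = 19.8179 mm

19.8 mm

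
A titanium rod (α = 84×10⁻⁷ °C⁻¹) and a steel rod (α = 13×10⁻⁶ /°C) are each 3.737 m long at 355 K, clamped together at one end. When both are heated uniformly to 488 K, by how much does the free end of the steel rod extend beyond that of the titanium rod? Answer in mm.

2.29 mm

ΔT = 133 K
titanium: ΔL = 84×10⁻⁷ × 3.737 m × 133 = 4.1750×10⁻³ m = 4.1750 mm
steel: ΔL = 13×10⁻⁶ × 3.737 m × 133 = 6.4613×10⁻³ m = 6.4613 mm
difference = 6.4613 − 4.1750 = 2.2863 mm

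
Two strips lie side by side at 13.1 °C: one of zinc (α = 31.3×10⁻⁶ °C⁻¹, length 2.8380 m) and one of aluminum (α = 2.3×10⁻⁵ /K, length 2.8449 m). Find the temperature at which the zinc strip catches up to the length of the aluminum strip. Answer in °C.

T = 308.0 °C

L₁(1 + α₁ΔT) = L₂(1 + α₂ΔT) ⇒ ΔT = (L₂ − L₁)/(α₁L₁ − α₂L₂)
L₂ − L₁ = 2.8449 − 2.8380 = 6.90×10⁻³ m
α₁L₁ − α₂L₂ = 31.3×10⁻⁶×2.8380 − 2.3×10⁻⁵×2.8449 = 2.33967×10⁻⁵ m/K
ΔT = 6.90×10⁻³ / 2.33967×10⁻⁵ = 294.913 K
T = 13.1 + 294.913 = 308.013 °C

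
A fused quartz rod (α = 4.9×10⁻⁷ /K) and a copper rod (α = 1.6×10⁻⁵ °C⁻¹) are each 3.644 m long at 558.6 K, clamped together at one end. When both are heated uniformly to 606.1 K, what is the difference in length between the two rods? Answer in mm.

ΔT = 47.5 K
fused quartz: ΔL = 4.9×10⁻⁷ × 3.644 m × 47.5 = 8.4814×10⁻⁵ m = 0.084814 mm
copper: ΔL = 1.6×10⁻⁵ × 3.644 m × 47.5 = 2.7694×10⁻³ m = 2.7694 mm
difference = 2.7694 − 0.084814 = 2.684586 mm

2.68 mm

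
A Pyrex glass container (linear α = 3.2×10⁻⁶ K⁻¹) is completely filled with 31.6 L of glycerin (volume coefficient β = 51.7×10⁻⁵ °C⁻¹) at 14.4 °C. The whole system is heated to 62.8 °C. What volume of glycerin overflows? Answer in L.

The container also expands: β_container ≈ 3α = 9.6×10⁻⁶ /K
Net overflow = V₀(β_liq − 3α_cont)ΔT
β − 3α = 5.17×10⁻⁴ − 9.6×10⁻⁶ = 5.074×10⁻⁴ /K; ΔT = 48.4 K
ΔV = 31.6 × 5.074×10⁻⁴ × 48.4 = 0.776 L

0.776 L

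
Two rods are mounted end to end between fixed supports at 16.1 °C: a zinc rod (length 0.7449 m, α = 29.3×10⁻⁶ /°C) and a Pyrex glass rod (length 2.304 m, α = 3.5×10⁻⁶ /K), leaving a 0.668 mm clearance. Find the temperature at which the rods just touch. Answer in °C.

α₁L₁ = 2.182557×10⁻⁵ m/K, α₂L₂ = 8.064×10⁻⁶ m/K → total 2.988957×10⁻⁵ m/K
ΔT = g/(α₁L₁+α₂L₂) = 6.68×10⁻⁴ / 2.988957×10⁻⁵ = 22.349 K
T = 16.1 + 22.349 = 38.449 °C

T = 38.4 °C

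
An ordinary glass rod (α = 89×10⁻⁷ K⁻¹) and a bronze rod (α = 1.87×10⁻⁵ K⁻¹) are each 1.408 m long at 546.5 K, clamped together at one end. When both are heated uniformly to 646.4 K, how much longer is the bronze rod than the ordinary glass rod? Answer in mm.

ΔT = 99.9 K
ordinary glass: ΔL = 89×10⁻⁷ × 1.408 m × 99.9 = 1.2519×10⁻³ m = 1.2519 mm
bronze: ΔL = 1.87×10⁻⁵ × 1.408 m × 99.9 = 2.6303×10⁻³ m = 2.6303 mm
difference = 2.6303 − 1.2519 = 1.3784 mm

1.38 mm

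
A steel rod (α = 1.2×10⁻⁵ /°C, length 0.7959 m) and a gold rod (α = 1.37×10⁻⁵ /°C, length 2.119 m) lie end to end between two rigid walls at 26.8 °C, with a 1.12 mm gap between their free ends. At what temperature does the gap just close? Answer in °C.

α₁L₁ = 9.5508×10⁻⁶ m/K, α₂L₂ = 2.90303×10⁻⁵ m/K → total 3.85811×10⁻⁵ m/K
ΔT = g/(α₁L₁+α₂L₂) = 1.12×10⁻³ / 3.85811×10⁻⁵ = 29.030 K
T = 26.8 + 29.030 = 55.830 °C

T = 55.8 °C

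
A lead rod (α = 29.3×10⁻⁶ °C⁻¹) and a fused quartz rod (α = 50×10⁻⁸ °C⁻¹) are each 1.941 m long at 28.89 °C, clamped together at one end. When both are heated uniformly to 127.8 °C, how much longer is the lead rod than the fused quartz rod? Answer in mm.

ΔT = 98.91 K
lead: ΔL = 29.3×10⁻⁶ × 1.941 m × 98.91 = 5.6251×10⁻³ m = 5.6251 mm
fused quartz: ΔL = 50×10⁻⁸ × 1.941 m × 98.91 = 9.5992×10⁻⁵ m = 0.095992 mm
difference = 5.6251 − 0.095992 = 5.529108 mm

5.53 mm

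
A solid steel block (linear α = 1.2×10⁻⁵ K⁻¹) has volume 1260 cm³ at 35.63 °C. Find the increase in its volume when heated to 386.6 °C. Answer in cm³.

Isotropic solid: β ≈ 3α = 3.6×10⁻⁵ /K; ΔT = 350.97 K
ΔV = 3αV₀ΔT = 3(1.2×10⁻⁵)(1260)(350.97) = 15.9 cm³

ΔV = 15.9 cm³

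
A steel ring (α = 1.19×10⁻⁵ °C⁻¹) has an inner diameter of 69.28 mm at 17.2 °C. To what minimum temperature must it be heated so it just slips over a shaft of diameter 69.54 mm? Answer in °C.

T = 333 °C

Required Δd = 69.54 − 69.28 = 0.26 mm
Δd = αd₀ΔT ⇒ ΔT = Δd/(αd₀) = 0.26 / (1.19×10⁻⁵ × 69.28) = 315.37 K
T_min = 17.2 + 315.37 = 332.57 °C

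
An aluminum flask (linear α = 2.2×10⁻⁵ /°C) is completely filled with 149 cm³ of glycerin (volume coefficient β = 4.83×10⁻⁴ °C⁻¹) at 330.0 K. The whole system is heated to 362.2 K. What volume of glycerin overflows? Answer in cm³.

The flask also expands: β_container ≈ 3α = 6.6×10⁻⁵ /K
Net overflow = V₀(β_liq − 3α_cont)ΔT
β − 3α = 4.83×10⁻⁴ − 6.6×10⁻⁵ = 4.17×10⁻⁴ /K; ΔT = 32.2 K
ΔV = 149 × 4.17×10⁻⁴ × 32.2 = 2.00 cm³

2.00 cm³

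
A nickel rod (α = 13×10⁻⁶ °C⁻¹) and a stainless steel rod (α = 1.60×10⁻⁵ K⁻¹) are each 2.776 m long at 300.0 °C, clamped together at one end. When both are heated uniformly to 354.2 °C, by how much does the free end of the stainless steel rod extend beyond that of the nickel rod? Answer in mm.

ΔT = 54.2 K
nickel: ΔL = 13×10⁻⁶ × 2.776 m × 54.2 = 1.9560×10⁻³ m = 1.9560 mm
stainless steel: ΔL = 1.60×10⁻⁵ × 2.776 m × 54.2 = 2.4073×10⁻³ m = 2.4073 mm
difference = 2.4073 − 1.9560 = 0.4513 mm

0.451 mm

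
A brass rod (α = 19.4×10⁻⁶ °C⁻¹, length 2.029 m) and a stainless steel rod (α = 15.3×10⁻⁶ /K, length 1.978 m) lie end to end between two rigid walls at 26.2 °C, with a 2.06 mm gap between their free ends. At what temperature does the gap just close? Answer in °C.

T = 55.8 °C

Gap closes when ΔL₁ + ΔL₂ = 2.06 mm = 2.06×10⁻³ m
(α₁L₁ + α₂L₂)ΔT = g
α₁L₁ + α₂L₂ = 19.4×10⁻⁶×2.029 + 15.3×10⁻⁶×1.978 = 6.9626×10⁻⁵ m/K
ΔT = 2.06×10⁻³ / 6.9626×10⁻⁵ = 29.587 K
T = 26.2 + 29.587 = 55.787 °C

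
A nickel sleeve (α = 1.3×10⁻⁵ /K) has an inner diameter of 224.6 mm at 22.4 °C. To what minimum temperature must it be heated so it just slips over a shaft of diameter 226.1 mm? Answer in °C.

Required Δd = 226.1 − 224.6 = 1.5 mm
Δd = αd₀ΔT ⇒ ΔT = Δd/(αd₀) = 1.5 / (1.3×10⁻⁵ × 224.6) = 513.73 K
T_min = 22.4 + 513.73 = 536.13 °C

T = 536 °C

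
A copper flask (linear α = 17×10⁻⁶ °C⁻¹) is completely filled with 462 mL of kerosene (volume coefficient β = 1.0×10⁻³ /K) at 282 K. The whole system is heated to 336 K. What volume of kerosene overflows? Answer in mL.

23.7 mL

The flask also expands: β_container ≈ 3α = 5.1×10⁻⁵ /K
Net overflow = V₀(β_liq − 3α_cont)ΔT
β − 3α = 1.00×10⁻³ − 5.1×10⁻⁵ = 9.49×10⁻⁴ /K; ΔT = 54 K
ΔV = 462 × 9.49×10⁻⁴ × 54 = 23.7 mL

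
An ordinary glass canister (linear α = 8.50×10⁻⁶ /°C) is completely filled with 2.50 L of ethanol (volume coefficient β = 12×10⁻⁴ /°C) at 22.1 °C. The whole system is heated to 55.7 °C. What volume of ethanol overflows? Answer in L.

0.0987 L

The canister also expands: β_container ≈ 3α = 2.55×10⁻⁵ /K
Net overflow = V₀(β_liq − 3α_cont)ΔT
β − 3α = 1.20×10⁻³ − 2.55×10⁻⁵ = 1.1745×10⁻³ /K; ΔT = 33.6 K
ΔV = 2.50 × 1.1745×10⁻³ × 33.6 = 0.0987 L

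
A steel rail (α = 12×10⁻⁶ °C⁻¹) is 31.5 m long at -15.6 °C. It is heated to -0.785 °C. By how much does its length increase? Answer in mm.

ΔL = 5.60 mm

|ΔT| = |-0.785 − (-15.6)| = 14.815 K
ΔL = αL₀ΔT = (12×10⁻⁶)(31.5)(14.815) = 5.60×10⁻³ m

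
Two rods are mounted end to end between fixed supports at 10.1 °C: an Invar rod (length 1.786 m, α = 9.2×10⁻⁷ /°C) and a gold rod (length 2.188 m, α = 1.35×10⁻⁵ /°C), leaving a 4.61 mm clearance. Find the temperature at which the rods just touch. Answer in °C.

Gap closes when ΔL₁ + ΔL₂ = 4.61 mm = 4.61×10⁻³ m
(α₁L₁ + α₂L₂)ΔT = g
α₁L₁ + α₂L₂ = 9.2×10⁻⁷×1.786 + 1.35×10⁻⁵×2.188 = 3.118112×10⁻⁵ m/K
ΔT = 4.61×10⁻³ / 3.118112×10⁻⁵ = 147.85 K
T = 10.1 + 147.85 = 157.95 °C

T = 158 °C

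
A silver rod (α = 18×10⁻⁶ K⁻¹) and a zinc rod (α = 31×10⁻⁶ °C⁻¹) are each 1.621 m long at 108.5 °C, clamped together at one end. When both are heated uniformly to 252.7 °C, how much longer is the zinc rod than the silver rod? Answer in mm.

3.04 mm

ΔT = 144.2 K
silver: ΔL = 18×10⁻⁶ × 1.621 m × 144.2 = 4.2075×10⁻³ m = 4.2075 mm
zinc: ΔL = 31×10⁻⁶ × 1.621 m × 144.2 = 7.2462×10⁻³ m = 7.2462 mm
difference = 7.2462 − 4.2075 = 3.0387 mm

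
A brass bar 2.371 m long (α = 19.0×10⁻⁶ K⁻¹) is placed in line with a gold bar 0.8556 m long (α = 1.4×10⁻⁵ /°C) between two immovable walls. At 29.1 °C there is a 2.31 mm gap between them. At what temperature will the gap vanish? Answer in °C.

Gap closes when ΔL₁ + ΔL₂ = 2.31 mm = 2.31×10⁻³ m
(α₁L₁ + α₂L₂)ΔT = g
α₁L₁ + α₂L₂ = 19.0×10⁻⁶×2.371 + 1.4×10⁻⁵×0.8556 = 5.70274×10⁻⁵ m/K
ΔT = 2.31×10⁻³ / 5.70274×10⁻⁵ = 40.507 K
T = 29.1 + 40.507 = 69.607 °C

T = 69.6 °C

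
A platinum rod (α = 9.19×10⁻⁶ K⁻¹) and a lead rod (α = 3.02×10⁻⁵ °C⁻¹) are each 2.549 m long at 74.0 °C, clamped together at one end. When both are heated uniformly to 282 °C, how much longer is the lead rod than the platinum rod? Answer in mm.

11.1 mm

ΔT = 208.0 K
platinum: ΔL = 9.19×10⁻⁶ × 2.549 m × 208.0 = 4.8725×10⁻³ m = 4.8725 mm
lead: ΔL = 3.02×10⁻⁵ × 2.549 m × 208.0 = 1.6012×10⁻² m = 16.012 mm
difference = 16.012 − 4.8725 = 11.1395 mm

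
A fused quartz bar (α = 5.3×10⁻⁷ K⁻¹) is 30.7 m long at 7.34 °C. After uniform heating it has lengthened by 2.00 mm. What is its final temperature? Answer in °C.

ΔL = αL₀ΔT ⇒ ΔT = ΔL / (αL₀)
ΔT = 2.00×10⁻³ m / (5.3×10⁻⁷ × 30.7 m) = 122.92 K
T = 7.34 + 122.92 = 130.26 °C

T = 130 °C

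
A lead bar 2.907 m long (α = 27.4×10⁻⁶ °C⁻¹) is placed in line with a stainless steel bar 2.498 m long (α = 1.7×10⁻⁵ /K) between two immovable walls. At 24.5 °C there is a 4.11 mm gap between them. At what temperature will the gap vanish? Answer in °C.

T = 58.2 °C

α₁L₁ = 7.96518×10⁻⁵ m/K, α₂L₂ = 4.2466×10⁻⁵ m/K → total 1.221178×10⁻⁴ m/K
ΔT = g/(α₁L₁+α₂L₂) = 4.11×10⁻³ / 1.221178×10⁻⁴ = 33.656 K
T = 24.5 + 33.656 = 58.156 °C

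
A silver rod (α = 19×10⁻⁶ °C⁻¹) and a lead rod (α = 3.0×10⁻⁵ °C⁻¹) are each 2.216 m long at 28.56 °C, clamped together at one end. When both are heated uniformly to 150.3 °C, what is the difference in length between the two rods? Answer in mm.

ΔT = 121.74 K
silver: ΔL = 19×10⁻⁶ × 2.216 m × 121.74 = 5.1257×10⁻³ m = 5.1257 mm
lead: ΔL = 3.0×10⁻⁵ × 2.216 m × 121.74 = 8.0933×10⁻³ m = 8.0933 mm
difference = 8.0933 − 5.1257 = 2.9676 mm

2.97 mm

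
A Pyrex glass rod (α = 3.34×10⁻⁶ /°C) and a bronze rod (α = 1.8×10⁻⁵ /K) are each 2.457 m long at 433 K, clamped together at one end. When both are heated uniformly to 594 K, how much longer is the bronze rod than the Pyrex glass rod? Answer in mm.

ΔT = 161 K
Pyrex glass: ΔL = 3.34×10⁻⁶ × 2.457 m × 161 = 1.3212×10⁻³ m = 1.3212 mm
bronze: ΔL = 1.8×10⁻⁵ × 2.457 m × 161 = 7.1204×10⁻³ m = 7.1204 mm
difference = 7.1204 − 1.3212 = 5.7992 mm

5.80 mm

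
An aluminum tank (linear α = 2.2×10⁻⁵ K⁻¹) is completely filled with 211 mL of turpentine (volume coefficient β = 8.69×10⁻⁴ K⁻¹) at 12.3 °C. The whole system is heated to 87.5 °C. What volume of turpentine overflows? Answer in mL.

The tank also expands: β_container ≈ 3α = 6.6×10⁻⁵ /K
Net overflow = V₀(β_liq − 3α_cont)ΔT
β − 3α = 8.69×10⁻⁴ − 6.6×10⁻⁵ = 8.03×10⁻⁴ /K; ΔT = 75.2 K
ΔV = 211 × 8.03×10⁻⁴ × 75.2 = 12.7 mL

12.7 mL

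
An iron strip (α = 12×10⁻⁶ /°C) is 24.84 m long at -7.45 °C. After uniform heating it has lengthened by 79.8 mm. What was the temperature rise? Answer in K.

ΔL = αL₀ΔT ⇒ ΔT = ΔL / (αL₀)
ΔT = 79.8×10⁻³ m / (12×10⁻⁶ × 24.84 m) = 267.71 K

ΔT = 268 K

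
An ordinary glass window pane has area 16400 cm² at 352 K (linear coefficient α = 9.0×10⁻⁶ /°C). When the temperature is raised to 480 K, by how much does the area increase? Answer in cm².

ΔA = 37.8 cm²

Area coefficient ≈ 2α; |ΔT| = 128 K
ΔA = 2αA₀ΔT = 2(9.0×10⁻⁶)(16400)(128) = 37.8 cm²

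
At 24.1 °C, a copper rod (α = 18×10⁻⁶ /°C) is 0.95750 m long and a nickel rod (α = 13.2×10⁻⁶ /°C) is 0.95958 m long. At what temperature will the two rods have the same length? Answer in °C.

T = 479.4 °C

L₁(1 + α₁ΔT) = L₂(1 + α₂ΔT) ⇒ ΔT = (L₂ − L₁)/(α₁L₁ − α₂L₂)
L₂ − L₁ = 0.95958 − 0.95750 = 2.08×10⁻³ m
α₁L₁ − α₂L₂ = 18×10⁻⁶×0.95750 − 13.2×10⁻⁶×0.95958 = 4.568544×10⁻⁶ m/K
ΔT = 2.08×10⁻³ / 4.568544×10⁻⁶ = 455.287 K
T = 24.1 + 455.287 = 479.387 °C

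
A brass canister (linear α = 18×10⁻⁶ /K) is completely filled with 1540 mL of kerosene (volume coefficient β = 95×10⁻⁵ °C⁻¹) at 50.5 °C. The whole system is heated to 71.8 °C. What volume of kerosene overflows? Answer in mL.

29.4 mL

The canister also expands: β_container ≈ 3α = 5.4×10⁻⁵ /K
Net overflow = V₀(β_liq − 3α_cont)ΔT
β − 3α = 9.50×10⁻⁴ − 5.4×10⁻⁵ = 8.96×10⁻⁴ /K; ΔT = 21.3 K
ΔV = 1540 × 8.96×10⁻⁴ × 21.3 = 29.4 mL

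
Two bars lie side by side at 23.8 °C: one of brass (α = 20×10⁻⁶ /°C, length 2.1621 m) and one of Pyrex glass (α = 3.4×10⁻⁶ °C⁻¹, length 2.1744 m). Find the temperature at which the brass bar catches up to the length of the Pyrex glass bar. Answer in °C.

T = 366.9 °C

L₁(1 + α₁ΔT) = L₂(1 + α₂ΔT) ⇒ ΔT = (L₂ − L₁)/(α₁L₁ − α₂L₂)
L₂ − L₁ = 2.1744 − 2.1621 = 1.23×10⁻² m
α₁L₁ − α₂L₂ = 20×10⁻⁶×2.1621 − 3.4×10⁻⁶×2.1744 = 3.584904×10⁻⁵ m/K
ΔT = 1.23×10⁻² / 3.584904×10⁻⁵ = 343.105 K
T = 23.8 + 343.105 = 366.905 °C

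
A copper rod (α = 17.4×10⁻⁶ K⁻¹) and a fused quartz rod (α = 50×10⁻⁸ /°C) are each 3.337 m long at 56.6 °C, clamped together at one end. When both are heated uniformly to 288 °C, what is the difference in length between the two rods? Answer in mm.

ΔT = 231.4 K
copper: ΔL = 17.4×10⁻⁶ × 3.337 m × 231.4 = 1.3436×10⁻² m = 13.436 mm
fused quartz: ΔL = 50×10⁻⁸ × 3.337 m × 231.4 = 3.8609×10⁻⁴ m = 0.38609 mm
difference = 13.436 − 0.38609 = 13.04991 mm

13.0 mm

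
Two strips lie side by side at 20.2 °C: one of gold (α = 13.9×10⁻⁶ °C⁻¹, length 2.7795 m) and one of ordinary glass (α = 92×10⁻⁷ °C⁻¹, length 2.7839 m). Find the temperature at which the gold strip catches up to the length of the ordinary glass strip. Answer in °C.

T = 358.1 °C

Equal length when α₁L₁ΔT − α₂L₂ΔT = L₂ − L₁ = 4.40×10⁻³ m
α₁L₁ = 3.863505×10⁻⁵, α₂L₂ = 2.561188×10⁻⁵ → Δ(αL) = 1.302317×10⁻⁵ m/K
ΔT = 4.40×10⁻³ / 1.302317×10⁻⁵ = 337.859 K, so T = 20.2 + 337.859 = 358.059 °C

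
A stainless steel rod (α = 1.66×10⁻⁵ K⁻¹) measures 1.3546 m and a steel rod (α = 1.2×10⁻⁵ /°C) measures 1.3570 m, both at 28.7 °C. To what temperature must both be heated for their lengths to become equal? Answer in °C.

T = 415.6 °C

L₁(1 + α₁ΔT) = L₂(1 + α₂ΔT) ⇒ ΔT = (L₂ − L₁)/(α₁L₁ − α₂L₂)
L₂ − L₁ = 1.3570 − 1.3546 = 2.40×10⁻³ m
α₁L₁ − α₂L₂ = 1.66×10⁻⁵×1.3546 − 1.2×10⁻⁵×1.3570 = 6.20236×10⁻⁶ m/K
ΔT = 2.40×10⁻³ / 6.20236×10⁻⁶ = 386.949 K
T = 28.7 + 386.949 = 415.649 °C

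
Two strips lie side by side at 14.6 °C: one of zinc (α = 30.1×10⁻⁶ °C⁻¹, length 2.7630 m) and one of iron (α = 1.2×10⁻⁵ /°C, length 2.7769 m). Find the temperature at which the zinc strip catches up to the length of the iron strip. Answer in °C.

Equal length when α₁L₁ΔT − α₂L₂ΔT = L₂ − L₁ = 1.39×10⁻² m
α₁L₁ = 8.31663×10⁻⁵, α₂L₂ = 3.33228×10⁻⁵ → Δ(αL) = 4.98435×10⁻⁵ m/K
ΔT = 1.39×10⁻² / 4.98435×10⁻⁵ = 278.873 K, so T = 14.6 + 278.873 = 293.473 °C

T = 293.5 °C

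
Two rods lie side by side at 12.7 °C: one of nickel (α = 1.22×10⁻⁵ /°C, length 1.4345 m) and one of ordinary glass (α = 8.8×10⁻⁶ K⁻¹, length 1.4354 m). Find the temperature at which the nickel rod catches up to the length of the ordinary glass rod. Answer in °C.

Equal length when α₁L₁ΔT − α₂L₂ΔT = L₂ − L₁ = 9.00×10⁻⁴ m
α₁L₁ = 1.75009×10⁻⁵, α₂L₂ = 1.263152×10⁻⁵ → Δ(αL) = 4.86938×10⁻⁶ m/K
ΔT = 9.00×10⁻⁴ / 4.86938×10⁻⁶ = 184.828 K, so T = 12.7 + 184.828 = 197.528 °C

T = 197.5 °C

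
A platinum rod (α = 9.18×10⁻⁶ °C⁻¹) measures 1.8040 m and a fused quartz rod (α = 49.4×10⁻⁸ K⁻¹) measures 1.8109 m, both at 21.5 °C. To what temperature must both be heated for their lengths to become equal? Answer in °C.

L₁(1 + α₁ΔT) = L₂(1 + α₂ΔT) ⇒ ΔT = (L₂ − L₁)/(α₁L₁ − α₂L₂)
L₂ − L₁ = 1.8109 − 1.8040 = 6.90×10⁻³ m
α₁L₁ − α₂L₂ = 9.18×10⁻⁶×1.8040 − 49.4×10⁻⁸×1.8109 = 1.56661354×10⁻⁵ m/K
ΔT = 6.90×10⁻³ / 1.56661354×10⁻⁵ = 440.440 K
T = 21.5 + 440.440 = 461.940 °C

T = 461.9 °C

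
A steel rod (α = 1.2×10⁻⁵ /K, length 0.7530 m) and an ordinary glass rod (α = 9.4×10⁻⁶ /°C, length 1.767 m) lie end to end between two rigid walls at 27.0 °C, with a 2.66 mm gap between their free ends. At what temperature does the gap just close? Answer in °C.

α₁L₁ = 9.036×10⁻⁶ m/K, α₂L₂ = 1.66098×10⁻⁵ m/K → total 2.56458×10⁻⁵ m/K
ΔT = g/(α₁L₁+α₂L₂) = 2.66×10⁻³ / 2.56458×10⁻⁵ = 103.72 K
T = 27.0 + 103.72 = 130.72 °C

T = 131 °C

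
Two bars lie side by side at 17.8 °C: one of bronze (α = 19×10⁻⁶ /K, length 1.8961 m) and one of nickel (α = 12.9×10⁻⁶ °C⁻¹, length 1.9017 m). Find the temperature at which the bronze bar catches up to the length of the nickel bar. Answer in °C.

T = 505.0 °C

L₁(1 + α₁ΔT) = L₂(1 + α₂ΔT) ⇒ ΔT = (L₂ − L₁)/(α₁L₁ − α₂L₂)
L₂ − L₁ = 1.9017 − 1.8961 = 5.60×10⁻³ m
α₁L₁ − α₂L₂ = 19×10⁻⁶×1.8961 − 12.9×10⁻⁶×1.9017 = 1.149397×10⁻⁵ m/K
ΔT = 5.60×10⁻³ / 1.149397×10⁻⁵ = 487.212 K
T = 17.8 + 487.212 = 505.012 °C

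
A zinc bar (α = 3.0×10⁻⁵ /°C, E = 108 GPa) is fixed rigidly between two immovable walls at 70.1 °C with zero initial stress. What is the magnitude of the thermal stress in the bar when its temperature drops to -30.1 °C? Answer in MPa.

Fully constrained: the free strain ε = αΔT is blocked, so σ = Eε = EαΔT.
|ΔT| = 100.2 K
σ = 108×10⁹ × 3.0×10⁻⁵ × 100.2 = 3.25×10⁸ Pa

σ = 325 MPa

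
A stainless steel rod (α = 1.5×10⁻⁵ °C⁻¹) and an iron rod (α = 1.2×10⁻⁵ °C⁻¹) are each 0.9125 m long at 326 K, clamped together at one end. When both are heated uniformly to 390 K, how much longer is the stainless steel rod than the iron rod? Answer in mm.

0.175 mm

ΔT = 64 K
stainless steel: ΔL = 1.5×10⁻⁵ × 0.9125 m × 64 = 8.7600×10⁻⁴ m = 0.87600 mm
iron: ΔL = 1.2×10⁻⁵ × 0.9125 m × 64 = 7.0080×10⁻⁴ m = 0.70080 mm
difference = 0.87600 − 0.70080 = 0.1752 mm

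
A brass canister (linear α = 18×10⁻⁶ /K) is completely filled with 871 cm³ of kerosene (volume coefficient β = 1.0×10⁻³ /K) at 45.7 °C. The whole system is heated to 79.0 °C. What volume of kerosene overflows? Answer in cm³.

27.4 cm³

The canister also expands: β_container ≈ 3α = 5.4×10⁻⁵ /K
Net overflow = V₀(β_liq − 3α_cont)ΔT
β − 3α = 1.00×10⁻³ − 5.4×10⁻⁵ = 9.46×10⁻⁴ /K; ΔT = 33.3 K
ΔV = 871 × 9.46×10⁻⁴ × 33.3 = 27.4 cm³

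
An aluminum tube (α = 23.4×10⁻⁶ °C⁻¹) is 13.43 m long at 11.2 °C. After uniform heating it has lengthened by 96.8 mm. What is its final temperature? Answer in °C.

ΔL = αL₀ΔT ⇒ ΔT = ΔL / (αL₀)
ΔT = 96.8×10⁻³ m / (23.4×10⁻⁶ × 13.43 m) = 308.02 K
T = 11.2 + 308.02 = 319.22 °C

T = 319 °C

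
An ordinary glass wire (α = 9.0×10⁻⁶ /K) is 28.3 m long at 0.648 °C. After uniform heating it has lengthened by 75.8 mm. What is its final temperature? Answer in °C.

T = 298 °C

ΔL = αL₀ΔT ⇒ ΔT = ΔL / (αL₀)
ΔT = 75.8×10⁻³ m / (9.0×10⁻⁶ × 28.3 m) = 297.605 K
T = 0.648 + 297.605 = 298.253 °C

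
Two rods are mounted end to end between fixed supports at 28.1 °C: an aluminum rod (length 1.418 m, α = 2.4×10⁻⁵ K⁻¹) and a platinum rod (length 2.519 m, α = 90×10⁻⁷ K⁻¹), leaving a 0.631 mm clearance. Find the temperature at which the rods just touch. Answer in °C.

Gap closes when ΔL₁ + ΔL₂ = 0.631 mm = 6.31×10⁻⁴ m
(α₁L₁ + α₂L₂)ΔT = g
α₁L₁ + α₂L₂ = 2.4×10⁻⁵×1.418 + 90×10⁻⁷×2.519 = 5.6703×10⁻⁵ m/K
ΔT = 6.31×10⁻⁴ / 5.6703×10⁻⁵ = 11.128 K
T = 28.1 + 11.128 = 39.228 °C

T = 39.2 °C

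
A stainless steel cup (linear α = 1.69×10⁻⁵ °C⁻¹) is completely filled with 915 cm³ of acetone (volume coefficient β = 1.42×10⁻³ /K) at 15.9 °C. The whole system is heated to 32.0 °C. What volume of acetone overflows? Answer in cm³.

20.2 cm³

The cup also expands: β_container ≈ 3α = 5.07×10⁻⁵ /K
Net overflow = V₀(β_liq − 3α_cont)ΔT
β − 3α = 1.42×10⁻³ − 5.07×10⁻⁵ = 1.3693×10⁻³ /K; ΔT = 16.1 K
ΔV = 915 × 1.3693×10⁻³ × 16.1 = 20.2 cm³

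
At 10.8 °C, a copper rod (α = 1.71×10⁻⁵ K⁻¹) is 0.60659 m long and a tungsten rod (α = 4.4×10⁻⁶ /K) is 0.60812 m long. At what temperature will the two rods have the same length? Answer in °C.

Equal length when α₁L₁ΔT − α₂L₂ΔT = L₂ − L₁ = 1.53×10⁻³ m
α₁L₁ = 1.0372689×10⁻⁵, α₂L₂ = 2.675728×10⁻⁶ → Δ(αL) = 7.696961×10⁻⁶ m/K
ΔT = 1.53×10⁻³ / 7.696961×10⁻⁶ = 198.780 K, so T = 10.8 + 198.780 = 209.580 °C

T = 209.6 °C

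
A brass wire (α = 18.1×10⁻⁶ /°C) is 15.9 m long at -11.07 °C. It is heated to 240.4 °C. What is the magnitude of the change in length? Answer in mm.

|ΔT| = |240.4 − (-11.07)| = 251.47 K
ΔL = αL₀ΔT = (18.1×10⁻⁶)(15.9)(251.47) = 7.24×10⁻² m

ΔL = 72.4 mm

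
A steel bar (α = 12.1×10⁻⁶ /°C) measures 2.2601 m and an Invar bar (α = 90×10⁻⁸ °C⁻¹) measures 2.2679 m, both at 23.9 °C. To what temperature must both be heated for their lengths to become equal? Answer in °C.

T = 332.1 °C

L₁(1 + α₁ΔT) = L₂(1 + α₂ΔT) ⇒ ΔT = (L₂ − L₁)/(α₁L₁ − α₂L₂)
L₂ − L₁ = 2.2679 − 2.2601 = 7.80×10⁻³ m
α₁L₁ − α₂L₂ = 12.1×10⁻⁶×2.2601 − 90×10⁻⁸×2.2679 = 2.53061×10⁻⁵ m/K
ΔT = 7.80×10⁻³ / 2.53061×10⁻⁵ = 308.226 K
T = 23.9 + 308.226 = 332.126 °C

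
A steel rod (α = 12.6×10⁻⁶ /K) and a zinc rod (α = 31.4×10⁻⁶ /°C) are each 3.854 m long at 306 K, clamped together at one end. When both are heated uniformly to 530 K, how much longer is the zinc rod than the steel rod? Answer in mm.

16.2 mm

ΔT = 224 K
steel: ΔL = 12.6×10⁻⁶ × 3.854 m × 224 = 1.0878×10⁻² m = 10.878 mm
zinc: ΔL = 31.4×10⁻⁶ × 3.854 m × 224 = 2.7107×10⁻² m = 27.107 mm
difference = 27.107 − 10.878 = 16.229 mm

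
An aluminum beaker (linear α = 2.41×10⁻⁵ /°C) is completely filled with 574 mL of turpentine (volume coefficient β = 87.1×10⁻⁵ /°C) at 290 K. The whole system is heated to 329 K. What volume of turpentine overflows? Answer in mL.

The beaker also expands: β_container ≈ 3α = 7.23×10⁻⁵ /K
Net overflow = V₀(β_liq − 3α_cont)ΔT
β − 3α = 8.71×10⁻⁴ − 7.23×10⁻⁵ = 7.987×10⁻⁴ /K; ΔT = 39 K
ΔV = 574 × 7.987×10⁻⁴ × 39 = 17.9 mL

17.9 mL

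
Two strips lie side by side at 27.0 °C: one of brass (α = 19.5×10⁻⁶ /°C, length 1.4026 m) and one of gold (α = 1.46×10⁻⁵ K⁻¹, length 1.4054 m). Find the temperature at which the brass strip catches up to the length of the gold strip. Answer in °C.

Equal length when α₁L₁ΔT − α₂L₂ΔT = L₂ − L₁ = 2.80×10⁻³ m
α₁L₁ = 2.73507×10⁻⁵, α₂L₂ = 2.051884×10⁻⁵ → Δ(αL) = 6.83186×10⁻⁶ m/K
ΔT = 2.80×10⁻³ / 6.83186×10⁻⁶ = 409.844 K, so T = 27.0 + 409.844 = 436.844 °C

T = 436.8 °C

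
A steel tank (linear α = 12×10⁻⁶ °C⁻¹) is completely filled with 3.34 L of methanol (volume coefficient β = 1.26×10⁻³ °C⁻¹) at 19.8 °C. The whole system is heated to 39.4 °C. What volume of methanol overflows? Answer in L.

0.0801 L

The tank also expands: β_container ≈ 3α = 3.6×10⁻⁵ /K
Net overflow = V₀(β_liq − 3α_cont)ΔT
β − 3α = 1.26×10⁻³ − 3.6×10⁻⁵ = 1.224×10⁻³ /K; ΔT = 19.6 K
ΔV = 3.34 × 1.224×10⁻³ × 19.6 = 0.0801 L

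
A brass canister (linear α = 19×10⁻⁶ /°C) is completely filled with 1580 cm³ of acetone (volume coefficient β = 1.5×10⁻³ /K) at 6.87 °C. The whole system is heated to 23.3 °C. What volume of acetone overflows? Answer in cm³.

The canister also expands: β_container ≈ 3α = 5.7×10⁻⁵ /K
Net overflow = V₀(β_liq − 3α_cont)ΔT
β − 3α = 1.50×10⁻³ − 5.7×10⁻⁵ = 1.443×10⁻³ /K; ΔT = 16.43 K
ΔV = 1580 × 1.443×10⁻³ × 16.43 = 37.5 cm³

37.5 cm³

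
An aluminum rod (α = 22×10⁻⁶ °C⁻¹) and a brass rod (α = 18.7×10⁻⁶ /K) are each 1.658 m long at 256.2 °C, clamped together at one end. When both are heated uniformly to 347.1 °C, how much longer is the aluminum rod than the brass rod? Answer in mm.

0.497 mm

ΔT = 90.9 K
aluminum: ΔL = 22×10⁻⁶ × 1.658 m × 90.9 = 3.3157×10⁻³ m = 3.3157 mm
brass: ΔL = 18.7×10⁻⁶ × 1.658 m × 90.9 = 2.8183×10⁻³ m = 2.8183 mm
difference = 3.3157 − 2.8183 = 0.4974 mm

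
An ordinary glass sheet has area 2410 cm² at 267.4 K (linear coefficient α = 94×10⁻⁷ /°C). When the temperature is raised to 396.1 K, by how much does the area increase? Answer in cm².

ΔA = 5.83 cm²

Area coefficient ≈ 2α; |ΔT| = 128.7 K
ΔA = 2αA₀ΔT = 2(94×10⁻⁷)(2410)(128.7) = 5.83 cm²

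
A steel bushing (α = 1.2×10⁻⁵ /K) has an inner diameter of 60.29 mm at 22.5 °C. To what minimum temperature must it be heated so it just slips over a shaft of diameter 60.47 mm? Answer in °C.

T = 271 °C

Required Δd = 60.47 − 60.29 = 0.18 mm
Δd = αd₀ΔT ⇒ ΔT = Δd/(αd₀) = 0.18 / (1.2×10⁻⁵ × 60.29) = 248.80 K
T_min = 22.5 + 248.80 = 271.30 °C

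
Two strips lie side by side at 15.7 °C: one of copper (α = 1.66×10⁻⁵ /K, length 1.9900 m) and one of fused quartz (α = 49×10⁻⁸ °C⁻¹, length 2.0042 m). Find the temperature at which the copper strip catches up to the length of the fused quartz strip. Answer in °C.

Equal length when α₁L₁ΔT − α₂L₂ΔT = L₂ − L₁ = 1.42×10⁻² m
α₁L₁ = 3.3034×10⁻⁵, α₂L₂ = 9.82058×10⁻⁷ → Δ(αL) = 3.2051942×10⁻⁵ m/K
ΔT = 1.42×10⁻² / 3.2051942×10⁻⁵ = 443.031 K, so T = 15.7 + 443.031 = 458.731 °C

T = 458.7 °C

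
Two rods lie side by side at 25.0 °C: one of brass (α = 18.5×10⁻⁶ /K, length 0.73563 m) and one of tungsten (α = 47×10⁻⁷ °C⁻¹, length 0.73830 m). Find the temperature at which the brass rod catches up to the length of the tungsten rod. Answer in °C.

L₁(1 + α₁ΔT) = L₂(1 + α₂ΔT) ⇒ ΔT = (L₂ − L₁)/(α₁L₁ − α₂L₂)
L₂ − L₁ = 0.73830 − 0.73563 = 2.67×10⁻³ m
α₁L₁ − α₂L₂ = 18.5×10⁻⁶×0.73563 − 47×10⁻⁷×0.73830 = 1.0139145×10⁻⁵ m/K
ΔT = 2.67×10⁻³ / 1.0139145×10⁻⁵ = 263.336 K
T = 25.0 + 263.336 = 288.336 °C

T = 288.3 °C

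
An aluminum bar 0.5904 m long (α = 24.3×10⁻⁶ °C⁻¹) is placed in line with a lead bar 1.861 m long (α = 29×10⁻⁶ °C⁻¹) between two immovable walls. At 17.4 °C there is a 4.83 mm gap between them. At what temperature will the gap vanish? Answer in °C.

α₁L₁ = 1.434672×10⁻⁵ m/K, α₂L₂ = 5.3969×10⁻⁵ m/K → total 6.831572×10⁻⁵ m/K
ΔT = g/(α₁L₁+α₂L₂) = 4.83×10⁻³ / 6.831572×10⁻⁵ = 70.701 K
T = 17.4 + 70.701 = 88.101 °C

T = 88.1 °C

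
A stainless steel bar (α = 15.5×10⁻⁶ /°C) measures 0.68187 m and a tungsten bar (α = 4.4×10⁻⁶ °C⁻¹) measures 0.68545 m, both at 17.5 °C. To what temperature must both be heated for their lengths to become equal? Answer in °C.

T = 491.5 °C

Equal length when α₁L₁ΔT − α₂L₂ΔT = L₂ − L₁ = 3.58×10⁻³ m
α₁L₁ = 1.0568985×10⁻⁵, α₂L₂ = 3.01598×10⁻⁶ → Δ(αL) = 7.553005×10⁻⁶ m/K
ΔT = 3.58×10⁻³ / 7.553005×10⁻⁶ = 473.984 K, so T = 17.5 + 473.984 = 491.484 °C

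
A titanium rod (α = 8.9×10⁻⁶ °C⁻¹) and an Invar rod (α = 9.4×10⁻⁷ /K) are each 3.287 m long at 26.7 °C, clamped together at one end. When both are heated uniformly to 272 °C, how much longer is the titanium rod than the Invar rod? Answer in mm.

6.42 mm

ΔT = 245.3 K
titanium: ΔL = 8.9×10⁻⁶ × 3.287 m × 245.3 = 7.1761×10⁻³ m = 7.1761 mm
Invar: ΔL = 9.4×10⁻⁷ × 3.287 m × 245.3 = 7.5792×10⁻⁴ m = 0.75792 mm
difference = 7.1761 − 0.75792 = 6.41818 mm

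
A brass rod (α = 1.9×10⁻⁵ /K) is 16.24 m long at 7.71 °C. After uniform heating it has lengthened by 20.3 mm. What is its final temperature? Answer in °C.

ΔL = αL₀ΔT ⇒ ΔT = ΔL / (αL₀)
ΔT = 20.3×10⁻³ m / (1.9×10⁻⁵ × 16.24 m) = 65.789 K
T = 7.71 + 65.789 = 73.499 °C

T = 73.5 °C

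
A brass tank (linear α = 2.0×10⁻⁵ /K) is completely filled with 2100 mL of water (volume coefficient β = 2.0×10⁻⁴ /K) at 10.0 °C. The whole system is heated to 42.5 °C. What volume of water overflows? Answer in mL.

The tank also expands: β_container ≈ 3α = 6.0×10⁻⁵ /K
Net overflow = V₀(β_liq − 3α_cont)ΔT
β − 3α = 2.00×10⁻⁴ − 6.0×10⁻⁵ = 1.40×10⁻⁴ /K; ΔT = 32.5 K
ΔV = 2100 × 1.40×10⁻⁴ × 32.5 = 9.55 mL

9.55 mL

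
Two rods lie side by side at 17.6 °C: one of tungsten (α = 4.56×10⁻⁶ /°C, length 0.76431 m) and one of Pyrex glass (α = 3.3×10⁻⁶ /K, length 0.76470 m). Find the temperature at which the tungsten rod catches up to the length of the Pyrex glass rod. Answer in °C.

Equal length when α₁L₁ΔT − α₂L₂ΔT = L₂ − L₁ = 3.90×10⁻⁴ m
α₁L₁ = 3.4852536×10⁻⁶, α₂L₂ = 2.52351×10⁻⁶ → Δ(αL) = 9.617436×10⁻⁷ m/K
ΔT = 3.90×10⁻⁴ / 9.617436×10⁻⁷ = 405.513 K, so T = 17.6 + 405.513 = 423.113 °C

T = 423.1 °C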